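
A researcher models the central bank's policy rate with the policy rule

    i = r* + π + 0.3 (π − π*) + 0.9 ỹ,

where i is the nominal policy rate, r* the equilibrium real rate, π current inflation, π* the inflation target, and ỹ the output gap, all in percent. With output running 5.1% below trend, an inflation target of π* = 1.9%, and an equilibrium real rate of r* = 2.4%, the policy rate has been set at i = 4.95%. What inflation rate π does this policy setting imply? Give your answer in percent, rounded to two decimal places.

5.93%

Output 5.1% below potential → ỹ = -5.1.
Collecting π: i = r* + (1 + 0.3) π − 0.3 π* + 0.9 ỹ
1.3 π = 4.95 − 2.4 + 0.3 × 1.9 − 0.9 × (-5.1) = 7.71
π = 7.71 / 1.3 = 5.93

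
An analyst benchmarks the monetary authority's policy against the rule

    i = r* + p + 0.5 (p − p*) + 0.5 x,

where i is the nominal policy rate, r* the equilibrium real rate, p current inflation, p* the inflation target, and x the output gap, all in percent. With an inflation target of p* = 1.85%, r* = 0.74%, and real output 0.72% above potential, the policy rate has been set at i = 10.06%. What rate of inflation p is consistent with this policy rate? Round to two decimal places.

Output 0.72% above potential → x = 0.72.
Collecting p: i = r* + (1 + 0.5) p − 0.5 p* + 0.5 x
1.5 p = 10.06 − 0.74 + 0.5 × 1.85 − 0.5 × 0.72 = 9.885
p = 9.885 / 1.5 = 6.59

6.59%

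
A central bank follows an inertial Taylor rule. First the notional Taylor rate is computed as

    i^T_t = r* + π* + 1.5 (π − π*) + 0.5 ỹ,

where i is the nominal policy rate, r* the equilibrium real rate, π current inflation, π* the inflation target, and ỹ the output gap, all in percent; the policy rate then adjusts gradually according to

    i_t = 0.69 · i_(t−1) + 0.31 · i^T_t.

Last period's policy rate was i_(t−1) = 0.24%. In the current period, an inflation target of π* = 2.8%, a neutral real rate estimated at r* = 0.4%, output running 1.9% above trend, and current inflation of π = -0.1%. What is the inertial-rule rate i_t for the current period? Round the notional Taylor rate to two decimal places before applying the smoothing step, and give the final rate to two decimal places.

Output 1.9% above potential → ỹ = 1.9.
i^T_t = 0.4 + 2.8 + 1.5 × (-0.1 − 2.8) + 0.5 × 1.9
   = 0.4 + 2.8 − 4.35 + 0.95 = -0.20
i_t = 0.69 × 0.24 + 0.31 × (-0.20) = 0.1656 − 0.062 = 0.10

0.10%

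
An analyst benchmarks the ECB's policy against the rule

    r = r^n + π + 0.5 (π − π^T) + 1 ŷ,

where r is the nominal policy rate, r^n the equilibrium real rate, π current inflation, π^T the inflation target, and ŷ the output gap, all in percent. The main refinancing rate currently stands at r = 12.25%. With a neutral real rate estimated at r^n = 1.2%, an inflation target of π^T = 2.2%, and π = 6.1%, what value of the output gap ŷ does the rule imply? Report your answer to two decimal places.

1 ŷ = 12.25 − 1.2 − 6.1 − 0.5 × (6.1 − 2.2) = 3
ŷ = 3 / 1 = 3.00

3.00%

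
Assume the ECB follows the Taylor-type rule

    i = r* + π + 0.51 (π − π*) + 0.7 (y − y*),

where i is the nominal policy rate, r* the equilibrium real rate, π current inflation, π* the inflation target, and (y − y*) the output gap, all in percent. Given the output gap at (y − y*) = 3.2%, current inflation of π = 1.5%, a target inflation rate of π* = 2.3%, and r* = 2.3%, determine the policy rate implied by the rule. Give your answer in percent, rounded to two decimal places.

i = 2.3 + 1.5 + 0.51 × (1.5 − 2.3) + 0.7 × 3.2
   = 2.3 + 1.5 − 0.408 + 2.24 = 5.63

5.63%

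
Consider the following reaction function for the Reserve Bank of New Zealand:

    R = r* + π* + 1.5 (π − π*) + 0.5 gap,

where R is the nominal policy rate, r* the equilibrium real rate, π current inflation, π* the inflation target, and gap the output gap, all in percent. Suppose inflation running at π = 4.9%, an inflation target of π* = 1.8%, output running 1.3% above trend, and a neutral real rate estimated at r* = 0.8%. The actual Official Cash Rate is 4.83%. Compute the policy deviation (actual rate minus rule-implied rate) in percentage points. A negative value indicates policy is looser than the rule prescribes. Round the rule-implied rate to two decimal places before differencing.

Output 1.3% above potential → gap = 1.3.
R = 0.8 + 1.8 + 1.5 × (4.9 − 1.8) + 0.5 × 1.3
   = 0.8 + 1.8 + 4.65 + 0.65 = 7.90
Deviation = 4.83 − 7.90 = -3.07 pp.

-3.07 pp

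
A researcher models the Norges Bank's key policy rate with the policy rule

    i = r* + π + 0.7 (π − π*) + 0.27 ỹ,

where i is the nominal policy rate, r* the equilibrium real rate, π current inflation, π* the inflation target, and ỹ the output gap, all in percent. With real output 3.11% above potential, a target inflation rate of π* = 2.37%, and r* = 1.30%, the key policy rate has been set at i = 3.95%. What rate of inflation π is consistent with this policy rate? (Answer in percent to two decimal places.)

2.04%

Output 3.11% above potential → ỹ = 3.11.
Collecting π: i = r* + (1 + 0.7) π − 0.7 π* + 0.27 ỹ
1.7 π = 3.95 − 1.30 + 0.7 × 2.37 − 0.27 × 3.11 = 3.4693
π = 3.4693 / 1.7 = 2.04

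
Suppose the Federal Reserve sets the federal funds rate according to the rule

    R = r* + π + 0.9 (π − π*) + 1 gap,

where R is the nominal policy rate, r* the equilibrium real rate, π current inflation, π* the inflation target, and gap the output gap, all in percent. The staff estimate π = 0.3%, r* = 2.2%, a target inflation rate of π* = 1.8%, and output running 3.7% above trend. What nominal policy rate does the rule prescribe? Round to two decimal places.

4.85%

Output 3.7% above potential → gap = 3.7.
R = 2.2 + 0.3 + 0.9 × (0.3 − 1.8) + 1 × 3.7
   = 2.2 + 0.3 − 1.35 + 3.7 = 4.85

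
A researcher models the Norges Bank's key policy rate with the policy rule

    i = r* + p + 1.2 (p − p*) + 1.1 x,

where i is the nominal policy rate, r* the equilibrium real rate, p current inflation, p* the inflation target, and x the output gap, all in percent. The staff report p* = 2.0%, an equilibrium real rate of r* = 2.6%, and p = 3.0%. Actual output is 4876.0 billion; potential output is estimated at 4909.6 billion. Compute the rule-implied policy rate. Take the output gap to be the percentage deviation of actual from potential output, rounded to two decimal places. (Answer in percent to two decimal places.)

Output gap = 100 × (4876.0 − 4909.6) / 4909.6 = -0.68%.
i = 2.60 + 3.00 + 1.2 × (3.00 − 2.00) + 1.1 × (-0.68)
   = 2.60 + 3 + 1.2 − 0.748 = 6.05

6.05%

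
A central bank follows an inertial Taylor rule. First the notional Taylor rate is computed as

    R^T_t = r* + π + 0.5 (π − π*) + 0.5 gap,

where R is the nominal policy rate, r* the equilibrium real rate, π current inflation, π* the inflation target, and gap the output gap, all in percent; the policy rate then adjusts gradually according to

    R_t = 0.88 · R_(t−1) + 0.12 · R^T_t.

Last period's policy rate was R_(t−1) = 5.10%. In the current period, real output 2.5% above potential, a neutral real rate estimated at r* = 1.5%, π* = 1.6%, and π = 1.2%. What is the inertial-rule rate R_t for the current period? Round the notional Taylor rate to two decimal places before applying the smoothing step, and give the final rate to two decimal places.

4.94%

Output 2.5% above potential → gap = 2.5.
R^T_t = 1.5 + 1.2 + 0.5 × (1.2 − 1.6) + 0.5 × 2.5
   = 1.5 + 1.2 − 0.2 + 1.25 = 3.75
R_t = 0.88 × 5.10 + 0.12 × 3.75 = 4.488 + 0.45 = 4.94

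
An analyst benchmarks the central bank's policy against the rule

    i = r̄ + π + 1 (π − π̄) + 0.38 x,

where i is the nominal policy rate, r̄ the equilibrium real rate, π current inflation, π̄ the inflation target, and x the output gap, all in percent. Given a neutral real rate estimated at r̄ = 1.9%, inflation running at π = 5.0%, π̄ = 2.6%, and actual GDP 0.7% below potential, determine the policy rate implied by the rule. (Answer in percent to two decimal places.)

Output 0.7% below potential → x = -0.7.
i = 1.9 + 5.0 + 1 × (5.0 − 2.6) + 0.38 × (-0.7)
   = 1.9 + 5 + 2.4 − 0.266 = 9.03

9.03%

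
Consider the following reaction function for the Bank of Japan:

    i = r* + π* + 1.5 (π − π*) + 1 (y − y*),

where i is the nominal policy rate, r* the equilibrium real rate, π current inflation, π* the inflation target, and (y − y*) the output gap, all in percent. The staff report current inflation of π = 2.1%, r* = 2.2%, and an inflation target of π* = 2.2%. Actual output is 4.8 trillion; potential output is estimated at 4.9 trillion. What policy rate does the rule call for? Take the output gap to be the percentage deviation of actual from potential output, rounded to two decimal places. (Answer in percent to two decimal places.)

Output gap = 100 × (4.8 − 4.9) / 4.9 = -2.04%.
i = 2.20 + 2.20 + 1.5 × (2.10 − 2.20) + 1 × (-2.04)
   = 2.20 + 2.2 − 0.15 − 2.04 = 2.21

2.21%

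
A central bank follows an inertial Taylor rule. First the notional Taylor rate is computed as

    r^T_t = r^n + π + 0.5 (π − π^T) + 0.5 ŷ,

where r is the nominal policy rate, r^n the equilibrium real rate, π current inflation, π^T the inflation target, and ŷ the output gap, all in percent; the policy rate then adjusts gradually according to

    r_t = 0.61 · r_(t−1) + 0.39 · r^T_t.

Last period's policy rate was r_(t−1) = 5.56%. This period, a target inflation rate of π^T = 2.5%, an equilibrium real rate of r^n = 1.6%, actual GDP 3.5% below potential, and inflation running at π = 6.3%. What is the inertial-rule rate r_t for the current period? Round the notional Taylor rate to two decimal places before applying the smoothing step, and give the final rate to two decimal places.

6.53%

Output 3.5% below potential → ŷ = -3.5.
r^T_t = 1.6 + 6.3 + 0.5 × (6.3 − 2.5) + 0.5 × (-3.5)
   = 1.6 + 6.3 + 1.9 − 1.75 = 8.05
r_t = 0.61 × 5.56 + 0.39 × 8.05 = 3.3916 + 3.1395 = 6.53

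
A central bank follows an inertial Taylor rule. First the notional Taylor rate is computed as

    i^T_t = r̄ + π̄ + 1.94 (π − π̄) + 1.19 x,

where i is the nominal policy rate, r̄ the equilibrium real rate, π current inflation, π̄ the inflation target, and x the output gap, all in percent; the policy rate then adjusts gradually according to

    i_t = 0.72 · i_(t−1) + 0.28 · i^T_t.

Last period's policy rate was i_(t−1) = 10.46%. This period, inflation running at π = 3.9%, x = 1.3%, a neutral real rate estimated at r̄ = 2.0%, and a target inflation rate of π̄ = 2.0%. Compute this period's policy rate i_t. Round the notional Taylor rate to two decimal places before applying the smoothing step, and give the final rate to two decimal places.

10.12%

i^T_t = 2.0 + 2.0 + 1.94 × (3.9 − 2.0) + 1.19 × 1.3
   = 2.0 + 2 + 3.686 + 1.547 = 9.23
i_t = 0.72 × 10.46 + 0.28 × 9.23 = 7.5312 + 2.5844 = 10.12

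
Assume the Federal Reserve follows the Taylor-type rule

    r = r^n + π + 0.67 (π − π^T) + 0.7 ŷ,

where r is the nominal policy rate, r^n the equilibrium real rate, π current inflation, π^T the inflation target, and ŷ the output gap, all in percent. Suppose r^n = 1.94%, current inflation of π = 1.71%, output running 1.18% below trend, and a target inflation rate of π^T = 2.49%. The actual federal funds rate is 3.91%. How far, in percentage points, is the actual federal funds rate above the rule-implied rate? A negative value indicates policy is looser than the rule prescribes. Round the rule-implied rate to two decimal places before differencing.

1.61 pp

Output 1.18% below potential → ŷ = -1.18.
r = 1.94 + 1.71 + 0.67 × (1.71 − 2.49) + 0.7 × (-1.18)
   = 1.94 + 1.71 − 0.5226 − 0.826 = 2.30
Deviation = 3.91 − 2.30 = 1.61 pp.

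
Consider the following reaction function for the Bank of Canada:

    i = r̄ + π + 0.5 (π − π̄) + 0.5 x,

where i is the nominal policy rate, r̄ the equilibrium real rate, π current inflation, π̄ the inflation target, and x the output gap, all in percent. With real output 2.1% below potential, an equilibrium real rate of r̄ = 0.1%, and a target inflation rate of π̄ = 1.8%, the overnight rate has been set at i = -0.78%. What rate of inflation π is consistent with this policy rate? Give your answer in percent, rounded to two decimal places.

0.71%

Output 2.1% below potential → x = -2.1.
Collecting π: i = r̄ + (1 + 0.5) π − 0.5 π̄ + 0.5 x
1.5 π = -0.78 − 0.1 + 0.5 × 1.8 − 0.5 × (-2.1) = 1.07
π = 1.07 / 1.5 = 0.71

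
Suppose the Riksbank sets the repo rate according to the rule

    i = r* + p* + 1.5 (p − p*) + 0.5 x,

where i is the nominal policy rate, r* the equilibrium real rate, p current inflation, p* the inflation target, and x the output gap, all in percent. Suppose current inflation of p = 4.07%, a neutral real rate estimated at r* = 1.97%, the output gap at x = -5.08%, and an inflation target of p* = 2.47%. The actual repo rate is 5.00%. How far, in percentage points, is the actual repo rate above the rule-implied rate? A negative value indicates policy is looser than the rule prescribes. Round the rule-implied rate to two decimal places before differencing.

0.70 pp

i = 1.97 + 2.47 + 1.5 × (4.07 − 2.47) + 0.5 × (-5.08)
   = 1.97 + 2.47 + 2.4 − 2.54 = 4.30
Deviation = 5.00 − 4.30 = 0.70 pp.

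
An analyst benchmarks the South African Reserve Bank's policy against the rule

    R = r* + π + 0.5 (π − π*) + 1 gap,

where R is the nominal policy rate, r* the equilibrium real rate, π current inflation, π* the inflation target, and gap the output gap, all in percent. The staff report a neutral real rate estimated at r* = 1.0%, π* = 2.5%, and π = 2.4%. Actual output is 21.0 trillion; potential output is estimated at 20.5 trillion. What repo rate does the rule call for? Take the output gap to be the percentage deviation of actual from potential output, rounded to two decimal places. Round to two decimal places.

5.79%

Output gap = 100 × (21.0 − 20.5) / 20.5 = 2.44%.
R = 1.00 + 2.40 + 0.5 × (2.40 − 2.50) + 1 × 2.44
   = 1.00 + 2.4 − 0.05 + 2.44 = 5.79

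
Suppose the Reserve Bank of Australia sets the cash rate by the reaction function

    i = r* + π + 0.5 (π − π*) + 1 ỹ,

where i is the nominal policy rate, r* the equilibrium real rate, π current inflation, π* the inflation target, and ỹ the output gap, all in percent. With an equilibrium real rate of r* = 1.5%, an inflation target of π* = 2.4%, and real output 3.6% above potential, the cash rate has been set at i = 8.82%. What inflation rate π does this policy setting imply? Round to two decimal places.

Output 3.6% above potential → ỹ = 3.6.
Collecting π: i = r* + (1 + 0.5) π − 0.5 π* + 1 ỹ
1.5 π = 8.82 − 1.5 + 0.5 × 2.4 − 1 × 3.6 = 4.92
π = 4.92 / 1.5 = 3.28

3.28%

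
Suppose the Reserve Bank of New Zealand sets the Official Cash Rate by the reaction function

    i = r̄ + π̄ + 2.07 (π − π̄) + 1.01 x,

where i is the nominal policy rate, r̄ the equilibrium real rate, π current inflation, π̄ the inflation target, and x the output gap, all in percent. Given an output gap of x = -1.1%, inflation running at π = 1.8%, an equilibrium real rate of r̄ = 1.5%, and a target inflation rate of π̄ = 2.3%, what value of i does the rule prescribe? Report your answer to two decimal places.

i = 1.5 + 2.3 + 2.07 × (1.8 − 2.3) + 1.01 × (-1.1)
   = 1.5 + 2.3 − 1.035 − 1.111 = 1.65

1.65%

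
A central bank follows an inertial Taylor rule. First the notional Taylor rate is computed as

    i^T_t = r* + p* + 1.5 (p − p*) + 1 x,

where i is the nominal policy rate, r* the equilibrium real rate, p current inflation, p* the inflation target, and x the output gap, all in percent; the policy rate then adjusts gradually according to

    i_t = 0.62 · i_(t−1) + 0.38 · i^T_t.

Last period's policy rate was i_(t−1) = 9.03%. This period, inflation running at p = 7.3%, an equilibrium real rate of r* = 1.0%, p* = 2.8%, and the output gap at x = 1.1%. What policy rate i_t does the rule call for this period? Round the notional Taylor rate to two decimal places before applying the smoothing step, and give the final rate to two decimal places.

i^T_t = 1.0 + 2.8 + 1.5 × (7.3 − 2.8) + 1 × 1.1
   = 1.0 + 2.8 + 6.75 + 1.1 = 11.65
i_t = 0.62 × 9.03 + 0.38 × 11.65 = 5.5986 + 4.427 = 10.03

10.03%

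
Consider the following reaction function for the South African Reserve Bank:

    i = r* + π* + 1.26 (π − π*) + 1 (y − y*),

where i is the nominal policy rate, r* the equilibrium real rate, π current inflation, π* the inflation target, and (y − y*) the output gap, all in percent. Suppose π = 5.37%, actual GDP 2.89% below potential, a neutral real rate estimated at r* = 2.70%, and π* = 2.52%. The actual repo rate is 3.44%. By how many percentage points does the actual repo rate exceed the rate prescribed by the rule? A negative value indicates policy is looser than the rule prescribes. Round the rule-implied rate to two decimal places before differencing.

Output 2.89% below potential → (y − y*) = -2.89.
i = 2.70 + 2.52 + 1.26 × (5.37 − 2.52) + 1 × (-2.89)
   = 2.70 + 2.52 + 3.591 − 2.89 = 5.92
Deviation = 3.44 − 5.92 = -2.48 pp.

-2.48 pp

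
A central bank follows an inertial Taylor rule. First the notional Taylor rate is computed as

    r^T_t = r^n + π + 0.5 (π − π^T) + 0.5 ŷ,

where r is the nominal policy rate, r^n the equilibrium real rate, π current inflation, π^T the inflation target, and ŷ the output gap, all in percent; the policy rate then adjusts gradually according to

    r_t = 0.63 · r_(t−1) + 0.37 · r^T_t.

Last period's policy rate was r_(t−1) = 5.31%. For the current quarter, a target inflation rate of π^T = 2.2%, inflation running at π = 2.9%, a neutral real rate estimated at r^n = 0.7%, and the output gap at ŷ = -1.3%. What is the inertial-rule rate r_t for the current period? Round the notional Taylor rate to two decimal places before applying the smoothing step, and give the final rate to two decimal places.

4.57%

r^T_t = 0.7 + 2.9 + 0.5 × (2.9 − 2.2) + 0.5 × (-1.3)
   = 0.7 + 2.9 + 0.35 − 0.65 = 3.30
r_t = 0.63 × 5.31 + 0.37 × 3.30 = 3.3453 + 1.221 = 4.57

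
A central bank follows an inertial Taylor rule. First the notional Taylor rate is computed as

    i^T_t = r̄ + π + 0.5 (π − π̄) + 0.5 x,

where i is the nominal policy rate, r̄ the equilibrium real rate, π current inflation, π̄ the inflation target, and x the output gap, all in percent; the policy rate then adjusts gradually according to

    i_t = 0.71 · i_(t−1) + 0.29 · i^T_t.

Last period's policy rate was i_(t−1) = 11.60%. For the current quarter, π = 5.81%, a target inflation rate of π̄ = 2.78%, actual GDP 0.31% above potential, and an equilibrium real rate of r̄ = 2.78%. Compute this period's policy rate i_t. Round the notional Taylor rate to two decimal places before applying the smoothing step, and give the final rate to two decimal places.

Output 0.31% above potential → x = 0.31.
i^T_t = 2.78 + 5.81 + 0.5 × (5.81 − 2.78) + 0.5 × 0.31
   = 2.78 + 5.81 + 1.515 + 0.155 = 10.26
i_t = 0.71 × 11.60 + 0.29 × 10.26 = 8.236 + 2.9754 = 11.21

11.21%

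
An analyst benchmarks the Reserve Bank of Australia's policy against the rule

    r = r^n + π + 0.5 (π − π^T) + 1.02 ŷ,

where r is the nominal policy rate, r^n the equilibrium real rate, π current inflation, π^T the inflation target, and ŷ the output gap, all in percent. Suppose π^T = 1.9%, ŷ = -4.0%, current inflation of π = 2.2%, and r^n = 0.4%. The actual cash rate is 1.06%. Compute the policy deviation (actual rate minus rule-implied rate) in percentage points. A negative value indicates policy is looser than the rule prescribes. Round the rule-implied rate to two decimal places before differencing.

2.39 pp

r = 0.4 + 2.2 + 0.5 × (2.2 − 1.9) + 1.02 × (-4.0)
   = 0.4 + 2.2 + 0.15 − 4.08 = -1.33
Deviation = 1.06 − (-1.33) = 2.39 pp.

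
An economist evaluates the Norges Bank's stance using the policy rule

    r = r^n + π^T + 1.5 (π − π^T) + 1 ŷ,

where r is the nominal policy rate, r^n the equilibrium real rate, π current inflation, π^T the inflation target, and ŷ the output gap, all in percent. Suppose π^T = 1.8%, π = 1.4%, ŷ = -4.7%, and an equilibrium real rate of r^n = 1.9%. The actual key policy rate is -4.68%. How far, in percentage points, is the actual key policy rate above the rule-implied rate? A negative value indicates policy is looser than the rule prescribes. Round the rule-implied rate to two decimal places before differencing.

r = 1.9 + 1.8 + 1.5 × (1.4 − 1.8) + 1 × (-4.7)
   = 1.9 + 1.8 − 0.6 − 4.7 = -1.60
Deviation = -4.68 − (-1.60) = -3.08 pp.

-3.08 pp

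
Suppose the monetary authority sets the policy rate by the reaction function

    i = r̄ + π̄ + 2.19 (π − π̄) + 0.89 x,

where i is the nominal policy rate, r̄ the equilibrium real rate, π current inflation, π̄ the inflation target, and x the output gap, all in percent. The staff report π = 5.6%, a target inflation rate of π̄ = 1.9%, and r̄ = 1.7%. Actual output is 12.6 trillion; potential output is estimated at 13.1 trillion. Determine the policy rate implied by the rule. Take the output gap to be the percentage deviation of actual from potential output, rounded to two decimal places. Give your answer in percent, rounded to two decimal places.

Output gap = 100 × (12.6 − 13.1) / 13.1 = -3.82%.
i = 1.70 + 1.90 + 2.19 × (5.60 − 1.90) + 0.89 × (-3.82)
   = 1.70 + 1.9 + 8.103 − 3.3998 = 8.30

8.30%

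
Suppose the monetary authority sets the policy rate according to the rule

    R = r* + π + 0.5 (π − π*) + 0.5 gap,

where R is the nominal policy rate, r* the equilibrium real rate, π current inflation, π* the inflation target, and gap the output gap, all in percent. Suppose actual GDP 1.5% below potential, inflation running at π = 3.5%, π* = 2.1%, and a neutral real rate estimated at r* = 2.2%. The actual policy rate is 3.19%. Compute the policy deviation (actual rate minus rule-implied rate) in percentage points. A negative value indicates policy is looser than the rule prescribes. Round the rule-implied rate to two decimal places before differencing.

-2.46 pp

Output 1.5% below potential → gap = -1.5.
R = 2.2 + 3.5 + 0.5 × (3.5 − 2.1) + 0.5 × (-1.5)
   = 2.2 + 3.5 + 0.7 − 0.75 = 5.65
Deviation = 3.19 − 5.65 = -2.46 pp.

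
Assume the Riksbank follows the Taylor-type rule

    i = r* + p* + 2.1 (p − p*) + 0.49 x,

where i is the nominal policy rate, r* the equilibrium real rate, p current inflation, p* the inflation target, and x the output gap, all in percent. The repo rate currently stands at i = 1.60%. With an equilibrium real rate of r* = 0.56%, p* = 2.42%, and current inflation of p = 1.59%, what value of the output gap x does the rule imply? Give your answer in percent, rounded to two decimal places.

0.49 x = 1.60 − 0.56 − 2.42 − 2.1 × (1.59 − 2.42) = 0.363
x = 0.363 / 0.49 = 0.74

0.74%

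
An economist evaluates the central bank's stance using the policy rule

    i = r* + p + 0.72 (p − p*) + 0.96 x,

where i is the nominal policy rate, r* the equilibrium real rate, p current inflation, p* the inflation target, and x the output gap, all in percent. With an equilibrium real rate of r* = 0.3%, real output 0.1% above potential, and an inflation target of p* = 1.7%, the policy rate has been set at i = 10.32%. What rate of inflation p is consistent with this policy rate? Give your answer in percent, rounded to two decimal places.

Output 0.1% above potential → x = 0.1.
Collecting p: i = r* + (1 + 0.72) p − 0.72 p* + 0.96 x
1.72 p = 10.32 − 0.3 + 0.72 × 1.7 − 0.96 × 0.1 = 11.148
p = 11.148 / 1.72 = 6.48

6.48%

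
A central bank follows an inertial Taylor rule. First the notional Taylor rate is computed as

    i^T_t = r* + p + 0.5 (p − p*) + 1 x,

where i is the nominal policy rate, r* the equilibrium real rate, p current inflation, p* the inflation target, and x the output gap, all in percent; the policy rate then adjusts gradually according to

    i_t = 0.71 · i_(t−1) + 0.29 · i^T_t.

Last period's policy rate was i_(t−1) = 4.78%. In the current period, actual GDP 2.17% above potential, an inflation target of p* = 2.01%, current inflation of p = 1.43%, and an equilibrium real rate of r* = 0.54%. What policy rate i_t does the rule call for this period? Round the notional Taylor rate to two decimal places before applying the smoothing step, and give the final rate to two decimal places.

4.51%

Output 2.17% above potential → x = 2.17.
i^T_t = 0.54 + 1.43 + 0.5 × (1.43 − 2.01) + 1 × 2.17
   = 0.54 + 1.43 − 0.29 + 2.17 = 3.85
i_t = 0.71 × 4.78 + 0.29 × 3.85 = 3.3938 + 1.1165 = 4.51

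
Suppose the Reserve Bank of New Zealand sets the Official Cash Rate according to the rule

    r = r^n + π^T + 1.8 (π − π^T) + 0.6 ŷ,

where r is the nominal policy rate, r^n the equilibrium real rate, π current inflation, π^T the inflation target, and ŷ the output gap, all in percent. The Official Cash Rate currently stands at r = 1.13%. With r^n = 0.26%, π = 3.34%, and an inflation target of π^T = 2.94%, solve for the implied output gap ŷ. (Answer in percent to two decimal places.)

0.6 ŷ = 1.13 − 0.26 − 2.94 − 1.8 × (3.34 − 2.94) = -2.79
ŷ = -2.79 / 0.6 = -4.65

-4.65%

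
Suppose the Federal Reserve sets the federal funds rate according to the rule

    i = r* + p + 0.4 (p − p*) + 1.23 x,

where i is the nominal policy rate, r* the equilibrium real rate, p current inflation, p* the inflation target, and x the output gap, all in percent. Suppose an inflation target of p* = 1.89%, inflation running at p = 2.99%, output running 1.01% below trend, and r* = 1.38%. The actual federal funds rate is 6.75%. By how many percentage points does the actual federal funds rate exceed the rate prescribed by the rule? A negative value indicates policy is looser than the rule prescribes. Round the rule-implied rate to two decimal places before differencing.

Output 1.01% below potential → x = -1.01.
i = 1.38 + 2.99 + 0.4 × (2.99 − 1.89) + 1.23 × (-1.01)
   = 1.38 + 2.99 + 0.44 − 1.2423 = 3.57
Deviation = 6.75 − 3.57 = 3.18 pp.

3.18 pp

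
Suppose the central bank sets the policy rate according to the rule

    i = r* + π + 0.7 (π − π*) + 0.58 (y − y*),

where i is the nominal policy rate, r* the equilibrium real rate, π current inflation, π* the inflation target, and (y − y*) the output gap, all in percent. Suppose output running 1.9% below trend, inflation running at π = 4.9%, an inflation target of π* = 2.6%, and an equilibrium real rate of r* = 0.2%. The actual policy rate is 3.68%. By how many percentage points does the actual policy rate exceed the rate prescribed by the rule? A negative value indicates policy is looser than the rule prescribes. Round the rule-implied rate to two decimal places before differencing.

Output 1.9% below potential → (y − y*) = -1.9.
i = 0.2 + 4.9 + 0.7 × (4.9 − 2.6) + 0.58 × (-1.9)
   = 0.2 + 4.9 + 1.61 − 1.102 = 5.61
Deviation = 3.68 − 5.61 = -1.93 pp.

-1.93 pp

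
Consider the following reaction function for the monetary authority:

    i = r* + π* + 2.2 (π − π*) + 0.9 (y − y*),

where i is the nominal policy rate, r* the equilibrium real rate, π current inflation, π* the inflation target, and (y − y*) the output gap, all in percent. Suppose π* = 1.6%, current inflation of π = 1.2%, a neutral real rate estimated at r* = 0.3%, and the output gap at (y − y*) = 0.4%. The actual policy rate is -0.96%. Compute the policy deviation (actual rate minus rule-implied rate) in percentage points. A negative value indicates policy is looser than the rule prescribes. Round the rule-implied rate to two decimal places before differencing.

-2.34 pp

i = 0.3 + 1.6 + 2.2 × (1.2 − 1.6) + 0.9 × 0.4
   = 0.3 + 1.6 − 0.88 + 0.36 = 1.38
Deviation = -0.96 − 1.38 = -2.34 pp.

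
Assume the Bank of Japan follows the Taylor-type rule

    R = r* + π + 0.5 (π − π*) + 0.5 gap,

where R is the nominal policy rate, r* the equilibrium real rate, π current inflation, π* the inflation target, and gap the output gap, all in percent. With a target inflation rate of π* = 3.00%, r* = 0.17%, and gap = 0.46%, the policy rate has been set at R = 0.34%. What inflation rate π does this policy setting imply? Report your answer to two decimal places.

Collecting π: R = r* + (1 + 0.5) π − 0.5 π* + 0.5 gap
1.5 π = 0.34 − 0.17 + 0.5 × 3.00 − 0.5 × 0.46 = 1.44
π = 1.44 / 1.5 = 0.96

0.96%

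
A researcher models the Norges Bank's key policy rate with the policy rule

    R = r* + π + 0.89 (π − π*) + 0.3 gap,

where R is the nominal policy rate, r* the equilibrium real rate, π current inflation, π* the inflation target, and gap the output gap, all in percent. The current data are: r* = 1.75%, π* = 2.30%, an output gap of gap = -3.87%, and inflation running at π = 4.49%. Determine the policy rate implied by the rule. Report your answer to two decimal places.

R = 1.75 + 4.49 + 0.89 × (4.49 − 2.30) + 0.3 × (-3.87)
   = 1.75 + 4.49 + 1.9491 − 1.161 = 7.03

7.03%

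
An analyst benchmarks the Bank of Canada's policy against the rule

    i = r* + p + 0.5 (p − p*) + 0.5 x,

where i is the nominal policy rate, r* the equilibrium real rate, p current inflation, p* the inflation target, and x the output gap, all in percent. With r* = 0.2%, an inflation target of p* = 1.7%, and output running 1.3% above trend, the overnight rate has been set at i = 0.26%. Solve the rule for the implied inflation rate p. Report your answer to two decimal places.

Output 1.3% above potential → x = 1.3.
Collecting p: i = r* + (1 + 0.5) p − 0.5 p* + 0.5 x
1.5 p = 0.26 − 0.2 + 0.5 × 1.7 − 0.5 × 1.3 = 0.26
p = 0.26 / 1.5 = 0.17

0.17%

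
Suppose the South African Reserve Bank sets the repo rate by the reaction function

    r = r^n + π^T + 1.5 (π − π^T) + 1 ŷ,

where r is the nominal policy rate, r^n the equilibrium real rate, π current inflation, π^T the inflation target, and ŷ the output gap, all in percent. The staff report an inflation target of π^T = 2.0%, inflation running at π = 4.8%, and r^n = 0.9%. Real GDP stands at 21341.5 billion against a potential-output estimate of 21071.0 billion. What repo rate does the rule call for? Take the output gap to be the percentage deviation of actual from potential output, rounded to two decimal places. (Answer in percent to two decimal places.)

8.38%

Output gap = 100 × (21341.5 − 21071.0) / 21071.0 = 1.28%.
r = 0.90 + 2.00 + 1.5 × (4.80 − 2.00) + 1 × 1.28
   = 0.90 + 2 + 4.2 + 1.28 = 8.38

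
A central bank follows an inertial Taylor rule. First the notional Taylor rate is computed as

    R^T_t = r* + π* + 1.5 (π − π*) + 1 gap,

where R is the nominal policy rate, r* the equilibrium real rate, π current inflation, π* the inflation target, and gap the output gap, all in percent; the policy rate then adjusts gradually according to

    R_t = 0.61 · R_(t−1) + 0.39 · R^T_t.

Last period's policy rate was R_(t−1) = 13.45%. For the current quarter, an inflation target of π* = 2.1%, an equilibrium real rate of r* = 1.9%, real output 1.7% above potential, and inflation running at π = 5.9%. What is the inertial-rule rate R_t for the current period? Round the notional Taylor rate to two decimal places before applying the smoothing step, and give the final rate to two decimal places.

Output 1.7% above potential → gap = 1.7.
R^T_t = 1.9 + 2.1 + 1.5 × (5.9 − 2.1) + 1 × 1.7
   = 1.9 + 2.1 + 5.7 + 1.7 = 11.40
R_t = 0.61 × 13.45 + 0.39 × 11.40 = 8.2045 + 4.446 = 12.65

12.65%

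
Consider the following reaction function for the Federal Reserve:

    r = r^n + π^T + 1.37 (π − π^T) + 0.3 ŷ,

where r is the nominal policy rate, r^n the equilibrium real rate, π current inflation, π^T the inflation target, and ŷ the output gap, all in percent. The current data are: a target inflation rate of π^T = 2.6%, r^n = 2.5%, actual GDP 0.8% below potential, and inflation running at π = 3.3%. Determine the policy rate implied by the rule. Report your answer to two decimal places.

5.82%

Output 0.8% below potential → ŷ = -0.8.
r = 2.5 + 2.6 + 1.37 × (3.3 − 2.6) + 0.3 × (-0.8)
   = 2.5 + 2.6 + 0.959 − 0.24 = 5.82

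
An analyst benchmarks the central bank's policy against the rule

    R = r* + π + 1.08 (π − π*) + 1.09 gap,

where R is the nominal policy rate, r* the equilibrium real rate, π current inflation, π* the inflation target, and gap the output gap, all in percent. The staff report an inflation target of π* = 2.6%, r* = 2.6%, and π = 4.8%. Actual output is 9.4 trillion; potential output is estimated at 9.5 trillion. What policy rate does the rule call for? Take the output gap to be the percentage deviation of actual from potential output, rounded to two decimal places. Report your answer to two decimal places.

Output gap = 100 × (9.4 − 9.5) / 9.5 = -1.05%.
R = 2.60 + 4.80 + 1.08 × (4.80 − 2.60) + 1.09 × (-1.05)
   = 2.60 + 4.8 + 2.376 − 1.1445 = 8.63

8.63%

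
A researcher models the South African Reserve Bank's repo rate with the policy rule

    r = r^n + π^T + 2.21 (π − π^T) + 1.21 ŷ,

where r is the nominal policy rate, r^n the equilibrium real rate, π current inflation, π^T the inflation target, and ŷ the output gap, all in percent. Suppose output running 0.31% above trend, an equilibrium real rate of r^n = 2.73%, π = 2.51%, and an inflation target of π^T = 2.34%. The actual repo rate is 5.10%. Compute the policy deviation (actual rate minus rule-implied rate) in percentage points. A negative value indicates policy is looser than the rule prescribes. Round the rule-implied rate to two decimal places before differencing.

Output 0.31% above potential → ŷ = 0.31.
r = 2.73 + 2.34 + 2.21 × (2.51 − 2.34) + 1.21 × 0.31
   = 2.73 + 2.34 + 0.3757 + 0.3751 = 5.82
Deviation = 5.10 − 5.82 = -0.72 pp.

-0.72 pp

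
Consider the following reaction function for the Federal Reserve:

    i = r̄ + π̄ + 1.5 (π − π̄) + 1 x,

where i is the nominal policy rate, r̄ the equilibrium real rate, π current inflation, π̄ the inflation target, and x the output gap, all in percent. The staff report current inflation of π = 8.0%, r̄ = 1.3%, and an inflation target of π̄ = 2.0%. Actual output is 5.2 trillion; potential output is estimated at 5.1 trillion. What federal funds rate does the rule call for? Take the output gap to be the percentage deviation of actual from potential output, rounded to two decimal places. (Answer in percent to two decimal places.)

Output gap = 100 × (5.2 − 5.1) / 5.1 = 1.96%.
i = 1.30 + 2.00 + 1.5 × (8.00 − 2.00) + 1 × 1.96
   = 1.30 + 2 + 9 + 1.96 = 14.26

14.26%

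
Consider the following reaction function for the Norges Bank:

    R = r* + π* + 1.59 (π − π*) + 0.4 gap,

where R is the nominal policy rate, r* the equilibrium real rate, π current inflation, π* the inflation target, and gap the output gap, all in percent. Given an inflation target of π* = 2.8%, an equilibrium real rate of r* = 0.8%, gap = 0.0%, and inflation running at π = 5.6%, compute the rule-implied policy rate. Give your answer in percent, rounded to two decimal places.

8.05%

R = 0.8 + 2.8 + 1.59 × (5.6 − 2.8) + 0.4 × 0.0
   = 0.8 + 2.8 + 4.452 + 0 = 8.05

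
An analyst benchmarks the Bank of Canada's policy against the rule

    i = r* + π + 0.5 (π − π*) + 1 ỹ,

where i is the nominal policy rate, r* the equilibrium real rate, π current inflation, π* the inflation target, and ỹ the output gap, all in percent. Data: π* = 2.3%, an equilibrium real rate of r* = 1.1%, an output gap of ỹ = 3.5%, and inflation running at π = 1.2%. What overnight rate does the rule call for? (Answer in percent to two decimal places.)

i = 1.1 + 1.2 + 0.5 × (1.2 − 2.3) + 1 × 3.5
   = 1.1 + 1.2 − 0.55 + 3.5 = 5.25

5.25%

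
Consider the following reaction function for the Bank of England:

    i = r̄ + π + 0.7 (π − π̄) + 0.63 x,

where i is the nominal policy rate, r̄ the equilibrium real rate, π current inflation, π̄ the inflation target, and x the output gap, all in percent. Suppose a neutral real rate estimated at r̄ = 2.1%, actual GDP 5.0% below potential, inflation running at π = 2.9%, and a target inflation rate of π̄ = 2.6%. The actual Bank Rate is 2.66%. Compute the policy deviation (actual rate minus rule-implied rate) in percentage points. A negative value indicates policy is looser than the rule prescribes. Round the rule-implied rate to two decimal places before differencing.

0.60 pp

Output 5.0% below potential → x = -5.0.
i = 2.1 + 2.9 + 0.7 × (2.9 − 2.6) + 0.63 × (-5.0)
   = 2.1 + 2.9 + 0.21 − 3.15 = 2.06
Deviation = 2.66 − 2.06 = 0.60 pp.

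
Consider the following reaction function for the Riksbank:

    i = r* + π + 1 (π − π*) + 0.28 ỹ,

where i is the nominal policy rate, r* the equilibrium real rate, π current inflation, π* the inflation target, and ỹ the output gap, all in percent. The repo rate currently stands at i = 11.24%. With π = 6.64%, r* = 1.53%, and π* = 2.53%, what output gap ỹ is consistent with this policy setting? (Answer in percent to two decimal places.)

-3.71%

0.28 ỹ = 11.24 − 1.53 − 6.64 − 1 × (6.64 − 2.53) = -1.04
ỹ = -1.04 / 0.28 = -3.71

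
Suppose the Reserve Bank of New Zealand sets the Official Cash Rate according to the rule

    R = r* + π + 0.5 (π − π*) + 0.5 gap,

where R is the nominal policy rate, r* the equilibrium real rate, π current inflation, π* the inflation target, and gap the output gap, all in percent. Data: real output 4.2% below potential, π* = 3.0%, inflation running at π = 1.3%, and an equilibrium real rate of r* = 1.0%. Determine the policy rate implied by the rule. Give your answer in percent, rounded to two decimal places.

Output 4.2% below potential → gap = -4.2.
R = 1.0 + 1.3 + 0.5 × (1.3 − 3.0) + 0.5 × (-4.2)
   = 1.0 + 1.3 − 0.85 − 2.1 = -0.65

-0.65%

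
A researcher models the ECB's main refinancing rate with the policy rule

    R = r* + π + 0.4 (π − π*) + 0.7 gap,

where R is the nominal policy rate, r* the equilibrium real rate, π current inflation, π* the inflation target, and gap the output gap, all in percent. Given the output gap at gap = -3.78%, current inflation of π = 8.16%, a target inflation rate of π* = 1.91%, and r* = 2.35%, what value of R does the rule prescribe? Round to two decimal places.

R = 2.35 + 8.16 + 0.4 × (8.16 − 1.91) + 0.7 × (-3.78)
   = 2.35 + 8.16 + 2.5 − 2.646 = 10.36

10.36%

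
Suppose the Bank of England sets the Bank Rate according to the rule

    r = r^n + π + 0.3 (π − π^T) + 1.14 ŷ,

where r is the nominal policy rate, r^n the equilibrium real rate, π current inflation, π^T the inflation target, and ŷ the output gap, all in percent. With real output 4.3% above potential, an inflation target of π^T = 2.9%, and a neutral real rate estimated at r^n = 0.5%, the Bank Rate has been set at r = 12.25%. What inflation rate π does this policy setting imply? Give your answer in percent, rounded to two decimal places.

5.94%

Output 4.3% above potential → ŷ = 4.3.
Collecting π: r = r^n + (1 + 0.3) π − 0.3 π^T + 1.14 ŷ
1.3 π = 12.25 − 0.5 + 0.3 × 2.9 − 1.14 × 4.3 = 7.718
π = 7.718 / 1.3 = 5.94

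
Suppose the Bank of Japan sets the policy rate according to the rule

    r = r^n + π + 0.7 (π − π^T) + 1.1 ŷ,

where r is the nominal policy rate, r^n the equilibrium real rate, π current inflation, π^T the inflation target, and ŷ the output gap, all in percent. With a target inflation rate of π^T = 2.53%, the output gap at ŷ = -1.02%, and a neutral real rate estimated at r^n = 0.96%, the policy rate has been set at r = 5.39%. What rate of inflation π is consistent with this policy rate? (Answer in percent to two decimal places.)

4.31%

Collecting π: r = r^n + (1 + 0.7) π − 0.7 π^T + 1.1 ŷ
1.7 π = 5.39 − 0.96 + 0.7 × 2.53 − 1.1 × (-1.02) = 7.323
π = 7.323 / 1.7 = 4.31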